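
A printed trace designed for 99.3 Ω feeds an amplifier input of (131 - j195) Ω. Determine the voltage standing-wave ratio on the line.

Γ = (Z_L − Z_0)/(Z_L + Z_0) = (31.7 − j195)/(230.3 − j195)
|Γ| = 198/302 = 0.655
VSWR = (1 + |Γ|)/(1 − |Γ|) = 1.65/0.345

VSWR ≈ 4.79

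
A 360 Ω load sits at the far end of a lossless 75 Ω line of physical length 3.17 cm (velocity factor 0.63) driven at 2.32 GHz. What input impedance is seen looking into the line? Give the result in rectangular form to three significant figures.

Z_in ≈ 35.7 + j80.7 Ω

λ = v/f = 0.63·c / 2.32 GHz = 0.0815 m
βl = 2π·l/λ = 2π × 0.389 = 140°
tan(βl) = tan(140°) = -0.837
Z_in = Z_0·(Z_L + jZ_0·tanβl)/(Z_0 + jZ_L·tanβl)
     = 75·(360 − j62.7)/(75 − j301)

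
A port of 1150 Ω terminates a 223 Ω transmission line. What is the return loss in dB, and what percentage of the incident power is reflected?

Γ = (1150 − 223)/(1150 + 223) = 0.675
RL = −20·log₁₀(0.675) = 3.41 dB
P_refl/P_inc = |Γ|² = 0.456

RL ≈ 3.41 dB; 45.6% of incident power reflected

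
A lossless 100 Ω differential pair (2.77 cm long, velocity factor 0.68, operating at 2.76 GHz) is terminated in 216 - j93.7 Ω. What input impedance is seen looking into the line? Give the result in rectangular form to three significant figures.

Z_in ≈ 92.2 + j97.1 Ω

λ = v/f = 0.68·c / 2.76 GHz = 0.0739 m
βl = 2π·l/λ = 2π × 0.375 = 135°
tan(βl) = tan(135°) = -1
Z_in = Z_0·(Z_L + jZ_0·tanβl)/(Z_0 + jZ_L·tanβl)
     = 100·(216 − j194)/(6.02 − j217)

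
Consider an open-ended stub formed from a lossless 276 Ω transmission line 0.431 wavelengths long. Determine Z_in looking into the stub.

βl = 2π × 0.431 = 155°
tan(βl) = -0.463
For an open-ended stub, Z_in = −jZ_0·cot(βl) = −jZ_0/tan(βl)

Z_in ≈ +j596 Ω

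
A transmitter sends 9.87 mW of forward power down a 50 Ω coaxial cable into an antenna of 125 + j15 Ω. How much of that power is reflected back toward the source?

|Γ| = |(75 + j15)/(175 + j15)| = 0.435
|Γ|² = 0.19
P_refl = |Γ|²·P_inc = 1.87 mW, P_del = (1 − |Γ|²)·P_inc = 8 mW

P_reflected ≈ 1.87 mW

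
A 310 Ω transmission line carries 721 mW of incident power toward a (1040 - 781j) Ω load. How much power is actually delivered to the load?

P_delivered ≈ 382 mW

|Γ| = |(730 − j781)/(1350 − j781)| = 0.685
|Γ|² = 0.47
P_refl = |Γ|²·P_inc = 339 mW, P_del = (1 − |Γ|²)·P_inc = 382 mW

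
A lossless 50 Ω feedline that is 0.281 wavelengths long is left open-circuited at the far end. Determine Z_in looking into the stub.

Z_in ≈ +j9.86 Ω

βl = 2π × 0.281 = 101°
tan(βl) = -5.07
For an open-circuited stub, Z_in = −jZ_0·cot(βl) = −jZ_0/tan(βl)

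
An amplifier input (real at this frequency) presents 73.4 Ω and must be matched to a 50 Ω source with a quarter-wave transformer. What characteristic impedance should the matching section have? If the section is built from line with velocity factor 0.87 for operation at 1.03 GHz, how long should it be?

Z_qwt = √(Z_0·R_L) = √(50 × 73.4) = √3670
λ = 0.87·c/f = 0.253 m, so l = λ/4 = 0.0633 m

Z_qwt ≈ 60.6 Ω; length ≈ 6.33 cm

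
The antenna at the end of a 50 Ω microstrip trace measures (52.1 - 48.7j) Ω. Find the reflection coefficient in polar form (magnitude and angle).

Γ ≈ 0.431 ∠ -62°

Γ = (Z_L − Z_0)/(Z_L + Z_0) = (2.1 − j48.7)/(102.1 − j48.7)
|Γ| = 48.7/113 = 0.431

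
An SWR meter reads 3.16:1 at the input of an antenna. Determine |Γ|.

|Γ| = (S − 1)/(S + 1) = (3.16 − 1)/(3.16 + 1) = 2.16/4.16

|Γ| ≈ 0.519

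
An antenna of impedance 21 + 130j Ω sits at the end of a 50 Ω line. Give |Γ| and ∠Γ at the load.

Γ ≈ 0.899 ∠ 41.2°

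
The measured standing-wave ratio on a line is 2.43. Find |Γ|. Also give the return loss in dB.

|Γ| = (S − 1)/(S + 1) = (2.43 − 1)/(2.43 + 1) = 1.43/3.43
RL = −20·log₁₀|Γ| = −20·log₁₀(0.417)

|Γ| ≈ 0.417; return loss ≈ 7.6 dB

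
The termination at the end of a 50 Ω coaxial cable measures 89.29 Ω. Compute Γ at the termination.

Γ = (Z_L − Z_0)/(Z_L + Z_0) = (89.29 − 50)/(89.29 + 50) = 39.29/139.3

Γ = 0.282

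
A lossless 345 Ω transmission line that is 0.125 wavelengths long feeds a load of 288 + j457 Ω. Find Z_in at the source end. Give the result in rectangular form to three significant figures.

βl = 2π × 0.125 = 45°
tan(βl) = tan(45°) = 1
Z_in = Z_0·(Z_L + jZ_0·tanβl)/(Z_0 + jZ_L·tanβl)
     = 345·(288 + j802)/(-112 + j288)

Z_in ≈ 718 − j624 Ω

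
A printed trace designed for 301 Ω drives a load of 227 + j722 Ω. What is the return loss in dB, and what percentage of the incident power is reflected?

RL ≈ 1.82 dB; 65.8% of incident power reflected

Γ = (-74 + j722)/(528 + j722), |Γ| = 0.811
RL = −20·log₁₀(0.811) = 1.82 dB
P_refl/P_inc = |Γ|² = 0.658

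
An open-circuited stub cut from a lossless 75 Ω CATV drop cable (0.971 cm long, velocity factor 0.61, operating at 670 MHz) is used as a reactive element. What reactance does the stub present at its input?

λ = v/f = 0.61·c / 670 MHz = 0.273 m
βl = 2π·l/λ = 2π × 0.0356 = 12.8°
tan(βl) = 0.227
For an open-circuited stub, Z_in = −jZ_0·cot(βl) = −jZ_0/tan(βl)

X_in ≈ -330 Ω (capacitive)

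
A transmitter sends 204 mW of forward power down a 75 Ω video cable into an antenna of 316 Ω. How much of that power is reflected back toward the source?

P_reflected ≈ 77.5 mW

Γ = (316 − 75)/(316 + 75) = 0.616
|Γ|² = 0.38
P_refl = |Γ|²·P_inc = 77.5 mW, P_del = (1 − |Γ|²)·P_inc = 126 mW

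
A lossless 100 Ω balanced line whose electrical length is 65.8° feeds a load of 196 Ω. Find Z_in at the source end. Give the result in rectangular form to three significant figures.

Z_in ≈ 58.3 − j31.6 Ω

tan(βl) = tan(65.8°) = 2.23
Z_in = Z_0·(Z_L + jZ_0·tanβl)/(Z_0 + jZ_L·tanβl)
     = 100·(196 + j223)/(100 + j436)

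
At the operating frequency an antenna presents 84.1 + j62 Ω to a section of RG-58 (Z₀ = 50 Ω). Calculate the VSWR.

VSWR ≈ 2.84

Γ = (Z_L − Z_0)/(Z_L + Z_0) = (34.1 + j62)/(134.1 + j62)
|Γ| = 70.8/148 = 0.479
VSWR = (1 + |Γ|)/(1 − |Γ|) = 1.48/0.521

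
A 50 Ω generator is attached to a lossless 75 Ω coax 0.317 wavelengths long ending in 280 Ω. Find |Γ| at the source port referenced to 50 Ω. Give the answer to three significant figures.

|Γ| ≈ 0.505

βl = 2π × 0.317 = 114°
tan(βl) = -2.23
Z_in = Z_0·(Z_L + jZ_0·tanβl)/(Z_0 + jZ_L·tanβl) = 23.8 + j30.7 Ω
Γ_s = (Z_in − Z_s)/(Z_in + Z_s) = (-26.2 + j30.7)/(73.8 + j30.7), |Γ_s| = 0.505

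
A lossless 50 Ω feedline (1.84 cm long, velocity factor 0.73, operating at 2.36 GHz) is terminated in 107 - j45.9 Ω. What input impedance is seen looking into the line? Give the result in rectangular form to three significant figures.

Z_in ≈ 19.4 − j5.49 Ω

λ = v/f = 0.73·c / 2.36 GHz = 0.0928 m
βl = 2π·l/λ = 2π × 0.198 = 71.4°
tan(βl) = tan(71.4°) = 2.97
Z_in = Z_0·(Z_L + jZ_0·tanβl)/(Z_0 + jZ_L·tanβl)
     = 50·(107 + j103)/(186 + j318)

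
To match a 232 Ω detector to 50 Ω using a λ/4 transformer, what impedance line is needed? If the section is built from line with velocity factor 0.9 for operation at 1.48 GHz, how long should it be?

Z_qwt ≈ 108 Ω; length ≈ 4.56 cm

Z_qwt = √(Z_0·R_L) = √(50 × 232) = √11600
λ = 0.9·c/f = 0.182 m, so l = λ/4 = 0.0456 m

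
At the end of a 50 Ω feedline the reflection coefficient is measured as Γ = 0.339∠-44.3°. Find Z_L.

Z_L ≈ 70.3 − j37.6 Ω

Z_L = Z_0·(1 + Γ)/(1 − Γ) = 50·(1.24 − j0.237)/(0.757 + j0.237)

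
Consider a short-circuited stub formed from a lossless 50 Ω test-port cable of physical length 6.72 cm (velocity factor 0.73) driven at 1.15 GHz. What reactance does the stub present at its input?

λ = v/f = 0.73·c / 1.15 GHz = 0.19 m
βl = 2π·l/λ = 2π × 0.353 = 127°
tan(βl) = -1.33
For a short-circuited stub, Z_in = jZ_0·tan(βl)

X_in ≈ -66.3 Ω (capacitive)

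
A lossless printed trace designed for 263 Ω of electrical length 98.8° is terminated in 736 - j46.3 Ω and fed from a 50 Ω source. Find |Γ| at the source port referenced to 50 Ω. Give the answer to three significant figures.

tan(βl) = -6.46
Z_in = Z_0·(Z_L + jZ_0·tanβl)/(Z_0 + jZ_L·tanβl) = 96.2 + j41.4 Ω
Γ_s = (Z_in − Z_s)/(Z_in + Z_s) = (46.2 + j41.4)/(146 + j41.4), |Γ_s| = 0.408

|Γ| ≈ 0.408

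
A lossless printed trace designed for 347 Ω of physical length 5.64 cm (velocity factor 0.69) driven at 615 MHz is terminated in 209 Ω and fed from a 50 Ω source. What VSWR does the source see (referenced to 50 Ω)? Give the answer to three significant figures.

λ = v/f = 0.69·c / 615 MHz = 0.337 m
βl = 2π·l/λ = 2π × 0.168 = 60.3°
tan(βl) = 1.75
Z_in = Z_0·(Z_L + jZ_0·tanβl)/(Z_0 + jZ_L·tanβl) = 403 + j183 Ω
Γ_s = (Z_in − Z_s)/(Z_in + Z_s) = (353 + j183)/(453 + j183), |Γ_s| = 0.814
VSWR = (1 + |Γ_s|)/(1 − |Γ_s|)

VSWR ≈ 9.74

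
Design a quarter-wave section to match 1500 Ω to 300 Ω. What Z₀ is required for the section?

Z_qwt = √(Z_0·R_L) = √(300 × 1500) = √450000

Z_qwt ≈ 671 Ω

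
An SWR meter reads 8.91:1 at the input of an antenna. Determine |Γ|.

|Γ| ≈ 0.798

|Γ| = (S − 1)/(S + 1) = (8.91 − 1)/(8.91 + 1) = 7.91/9.91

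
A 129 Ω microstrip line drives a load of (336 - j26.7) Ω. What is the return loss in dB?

Γ = (207 − j26.7)/(465 − j26.7), |Γ| = 0.448
RL = −20·log₁₀|Γ| = −20·log₁₀(0.448)

RL ≈ 6.97 dB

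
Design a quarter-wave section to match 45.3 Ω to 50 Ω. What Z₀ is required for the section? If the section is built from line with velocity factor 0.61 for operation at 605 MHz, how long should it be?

Z_qwt ≈ 47.6 Ω; length ≈ 7.56 cm

Z_qwt = √(Z_0·R_L) = √(50 × 45.3) = √2265
λ = 0.61·c/f = 0.302 m, so l = λ/4 = 0.0756 m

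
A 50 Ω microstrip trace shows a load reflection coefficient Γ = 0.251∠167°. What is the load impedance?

Z_L = Z_0·(1 + Γ)/(1 − Γ) = 50·(0.755 + j0.0565)/(1.24 − j0.0565)

Z_L ≈ 30.2 + j3.64 Ω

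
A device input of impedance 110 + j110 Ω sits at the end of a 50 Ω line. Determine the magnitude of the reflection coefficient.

Γ = (Z_L − Z_0)/(Z_L + Z_0) = (60 + j110)/(160 + j110)
|Γ| = 125/194

|Γ| ≈ 0.645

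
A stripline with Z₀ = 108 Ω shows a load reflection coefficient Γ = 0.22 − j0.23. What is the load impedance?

Z_L ≈ 147 − j75.1 Ω

Z_L = Z_0·(1 + Γ)/(1 − Γ) = 108·(1.22 − j0.23)/(0.78 + j0.23)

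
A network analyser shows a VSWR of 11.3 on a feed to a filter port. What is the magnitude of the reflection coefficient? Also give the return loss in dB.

|Γ| = (S − 1)/(S + 1) = (11.3 − 1)/(11.3 + 1) = 10.3/12.3
RL = −20·log₁₀|Γ| = −20·log₁₀(0.837)

|Γ| ≈ 0.837; return loss ≈ 1.54 dB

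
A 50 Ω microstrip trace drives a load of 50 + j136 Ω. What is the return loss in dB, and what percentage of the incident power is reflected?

Γ = (0 + j136)/(100 + j136), |Γ| = 0.806
RL = −20·log₁₀(0.806) = 1.88 dB
P_refl/P_inc = |Γ|² = 0.649

RL ≈ 1.88 dB; 64.9% of incident power reflected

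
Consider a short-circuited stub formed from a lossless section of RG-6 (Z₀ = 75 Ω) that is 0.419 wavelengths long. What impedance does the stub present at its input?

βl = 2π × 0.419 = 151°
tan(βl) = -0.558
For a short-circuited stub, Z_in = jZ_0·tan(βl)

Z_in ≈ −j41.8 Ω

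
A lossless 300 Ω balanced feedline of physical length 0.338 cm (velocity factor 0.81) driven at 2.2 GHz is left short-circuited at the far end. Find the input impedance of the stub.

Z_in ≈ +j58.4 Ω

λ = v/f = 0.81·c / 2.2 GHz = 0.11 m
βl = 2π·l/λ = 2π × 0.0306 = 11°
tan(βl) = 0.195
For a short-circuited stub, Z_in = jZ_0·tan(βl)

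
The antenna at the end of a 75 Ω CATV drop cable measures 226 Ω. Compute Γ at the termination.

Γ = 0.502

Γ = (Z_L − Z_0)/(Z_L + Z_0) = (226 − 75)/(226 + 75) = 151/301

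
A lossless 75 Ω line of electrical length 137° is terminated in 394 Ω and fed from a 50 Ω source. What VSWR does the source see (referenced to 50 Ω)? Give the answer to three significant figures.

tan(βl) = -0.933
Z_in = Z_0·(Z_L + jZ_0·tanβl)/(Z_0 + jZ_L·tanβl) = 29.5 + j74.4 Ω
Γ_s = (Z_in − Z_s)/(Z_in + Z_s) = (-20.5 + j74.4)/(79.5 + j74.4), |Γ_s| = 0.709
VSWR = (1 + |Γ_s|)/(1 − |Γ_s|)

VSWR ≈ 5.87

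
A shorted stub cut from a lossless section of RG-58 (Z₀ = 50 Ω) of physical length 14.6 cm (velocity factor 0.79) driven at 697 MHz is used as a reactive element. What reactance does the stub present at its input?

X_in ≈ -23.8 Ω (capacitive)

λ = v/f = 0.79·c / 697 MHz = 0.34 m
βl = 2π·l/λ = 2π × 0.429 = 155°
tan(βl) = -0.475
For a shorted stub, Z_in = jZ_0·tan(βl)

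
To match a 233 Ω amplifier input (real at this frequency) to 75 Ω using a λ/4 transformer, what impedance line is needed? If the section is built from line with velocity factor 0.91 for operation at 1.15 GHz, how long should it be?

Z_qwt ≈ 132 Ω; length ≈ 5.93 cm

Z_qwt = √(Z_0·R_L) = √(75 × 233) = √17480
λ = 0.91·c/f = 0.237 m, so l = λ/4 = 0.0593 m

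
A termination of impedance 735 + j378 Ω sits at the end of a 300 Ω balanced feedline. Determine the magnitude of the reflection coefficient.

|Γ| ≈ 0.523

Γ = (Z_L − Z_0)/(Z_L + Z_0) = (435 + j378)/(1035 + j378)
|Γ| = 576/1100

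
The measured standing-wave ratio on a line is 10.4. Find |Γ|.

|Γ| ≈ 0.825

|Γ| = (S − 1)/(S + 1) = (10.4 − 1)/(10.4 + 1) = 9.4/11.4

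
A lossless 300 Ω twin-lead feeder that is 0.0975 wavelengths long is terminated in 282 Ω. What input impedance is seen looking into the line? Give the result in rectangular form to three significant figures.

βl = 2π × 0.0975 = 35.1°
tan(βl) = tan(35.1°) = 0.703
Z_in = Z_0·(Z_L + jZ_0·tanβl)/(Z_0 + jZ_L·tanβl)
     = 300·(282 + j211)/(300 + j198)

Z_in ≈ 293 + j17.1 Ω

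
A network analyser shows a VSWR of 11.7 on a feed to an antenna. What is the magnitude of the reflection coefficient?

|Γ| ≈ 0.843

|Γ| = (S − 1)/(S + 1) = (11.7 − 1)/(11.7 + 1) = 10.7/12.7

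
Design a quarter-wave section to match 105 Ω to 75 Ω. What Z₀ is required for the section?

Z_qwt ≈ 88.7 Ω

Z_qwt = √(Z_0·R_L) = √(75 × 105) = √7875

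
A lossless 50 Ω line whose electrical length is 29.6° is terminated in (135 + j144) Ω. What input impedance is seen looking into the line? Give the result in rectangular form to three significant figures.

tan(βl) = tan(29.6°) = 0.568
Z_in = Z_0·(Z_L + jZ_0·tanβl)/(Z_0 + jZ_L·tanβl)
     = 50·(135 + j172)/(-31.8 + j76.7)

Z_in ≈ 64.8 − j115 Ω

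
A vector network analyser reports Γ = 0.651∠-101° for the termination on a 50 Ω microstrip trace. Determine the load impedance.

Z_L = Z_0·(1 + Γ)/(1 − Γ) = 50·(0.876 − j0.639)/(1.12 + j0.639)

Z_L ≈ 17.2 − j38.2 Ω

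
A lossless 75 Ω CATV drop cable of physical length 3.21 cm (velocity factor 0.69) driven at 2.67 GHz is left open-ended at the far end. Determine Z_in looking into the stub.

λ = v/f = 0.69·c / 2.67 GHz = 0.0775 m
βl = 2π·l/λ = 2π × 0.414 = 149°
tan(βl) = -0.6
For an open-ended stub, Z_in = −jZ_0·cot(βl) = −jZ_0/tan(βl)

Z_in ≈ +j125 Ω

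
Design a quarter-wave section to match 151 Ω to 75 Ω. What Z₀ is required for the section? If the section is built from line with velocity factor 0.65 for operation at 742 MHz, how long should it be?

Z_qwt = √(Z_0·R_L) = √(75 × 151) = √11320
λ = 0.65·c/f = 0.263 m, so l = λ/4 = 0.0657 m

Z_qwt ≈ 106 Ω; length ≈ 6.57 cm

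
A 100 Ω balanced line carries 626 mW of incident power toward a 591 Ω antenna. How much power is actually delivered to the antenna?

Γ = (591 − 100)/(591 + 100) = 0.711
|Γ|² = 0.505
P_refl = |Γ|²·P_inc = 316 mW, P_del = (1 − |Γ|²)·P_inc = 310 mW

P_delivered ≈ 310 mW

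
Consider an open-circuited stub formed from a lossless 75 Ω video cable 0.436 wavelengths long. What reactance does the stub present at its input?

βl = 2π × 0.436 = 157°
tan(βl) = -0.425
For an open-circuited stub, Z_in = −jZ_0·cot(βl) = −jZ_0/tan(βl)

X_in ≈ 176 Ω (inductive)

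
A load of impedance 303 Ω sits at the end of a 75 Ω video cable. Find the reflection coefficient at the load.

Γ = (Z_L − Z_0)/(Z_L + Z_0) = (303 − 75)/(303 + 75) = 228/378

Γ = 0.603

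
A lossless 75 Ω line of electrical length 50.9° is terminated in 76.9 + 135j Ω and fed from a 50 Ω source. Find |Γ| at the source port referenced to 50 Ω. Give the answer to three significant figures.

tan(βl) = 1.23
Z_in = Z_0·(Z_L + jZ_0·tanβl)/(Z_0 + jZ_L·tanβl) = 63 − j122 Ω
Γ_s = (Z_in − Z_s)/(Z_in + Z_s) = (13 − j122)/(113 − j122), |Γ_s| = 0.737

|Γ| ≈ 0.737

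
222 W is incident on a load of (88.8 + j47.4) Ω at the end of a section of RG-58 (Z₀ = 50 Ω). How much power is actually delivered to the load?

P_delivered ≈ 183 W

|Γ| = |(38.8 + j47.4)/(138.8 + j47.4)| = 0.418
|Γ|² = 0.174
P_refl = |Γ|²·P_inc = 38.7 W, P_del = (1 − |Γ|²)·P_inc = 183 W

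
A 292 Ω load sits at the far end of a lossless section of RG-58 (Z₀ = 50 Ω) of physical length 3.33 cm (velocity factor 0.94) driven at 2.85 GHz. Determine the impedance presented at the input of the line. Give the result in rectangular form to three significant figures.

Z_in ≈ 11.6 + j29 Ω

λ = v/f = 0.94·c / 2.85 GHz = 0.0989 m
βl = 2π·l/λ = 2π × 0.337 = 121°
tan(βl) = tan(121°) = -1.65
Z_in = Z_0·(Z_L + jZ_0·tanβl)/(Z_0 + jZ_L·tanβl)
     = 50·(292 − j82.7)/(50 − j483)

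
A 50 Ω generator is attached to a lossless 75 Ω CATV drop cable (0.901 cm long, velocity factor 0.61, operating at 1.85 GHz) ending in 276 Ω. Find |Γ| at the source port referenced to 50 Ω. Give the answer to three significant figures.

λ = v/f = 0.61·c / 1.85 GHz = 0.0989 m
βl = 2π·l/λ = 2π × 0.0911 = 32.8°
tan(βl) = 0.644
Z_in = Z_0·(Z_L + jZ_0·tanβl)/(Z_0 + jZ_L·tanβl) = 59 − j91.5 Ω
Γ_s = (Z_in − Z_s)/(Z_in + Z_s) = (8.99 − j91.5)/(109 − j91.5), |Γ_s| = 0.646

|Γ| ≈ 0.646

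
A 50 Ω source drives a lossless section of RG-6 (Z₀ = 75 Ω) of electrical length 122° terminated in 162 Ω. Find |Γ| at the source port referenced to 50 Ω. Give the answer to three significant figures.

|Γ| ≈ 0.342

tan(βl) = -1.6
Z_in = Z_0·(Z_L + jZ_0·tanβl)/(Z_0 + jZ_L·tanβl) = 44.6 + j34 Ω
Γ_s = (Z_in − Z_s)/(Z_in + Z_s) = (-5.45 + j34)/(94.6 + j34), |Γ_s| = 0.342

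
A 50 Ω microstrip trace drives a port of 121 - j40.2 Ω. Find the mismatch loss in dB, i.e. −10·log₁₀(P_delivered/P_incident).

mismatch loss ≈ 1.06 dB

Γ = (71 − j40.2)/(171 − j40.2), |Γ| = 0.464
|Γ|² = 0.216, so P_del/P_inc = 1 − |Γ|² = 0.784
ML = −10·log₁₀(1 − |Γ|²)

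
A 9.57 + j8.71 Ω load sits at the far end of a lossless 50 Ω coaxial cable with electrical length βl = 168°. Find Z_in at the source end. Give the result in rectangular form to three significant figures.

Z_in ≈ 9.29 − j1.49 Ω

tan(βl) = tan(168°) = -0.213
Z_in = Z_0·(Z_L + jZ_0·tanβl)/(Z_0 + jZ_L·tanβl)
     = 50·(9.57 − j1.92)/(51.9 − j2.03)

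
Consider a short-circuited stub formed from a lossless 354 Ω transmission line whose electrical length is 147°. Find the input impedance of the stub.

tan(βl) = -0.649
For a short-circuited stub, Z_in = jZ_0·tan(βl)

Z_in ≈ −j230 Ω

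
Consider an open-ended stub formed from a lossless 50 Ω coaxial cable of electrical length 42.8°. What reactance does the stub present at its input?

X_in ≈ -54 Ω (capacitive)

tan(βl) = 0.926
For an open-ended stub, Z_in = −jZ_0·cot(βl) = −jZ_0/tan(βl)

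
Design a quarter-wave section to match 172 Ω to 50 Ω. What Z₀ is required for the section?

Z_qwt ≈ 92.7 Ω

Z_qwt = √(Z_0·R_L) = √(50 × 172) = √8600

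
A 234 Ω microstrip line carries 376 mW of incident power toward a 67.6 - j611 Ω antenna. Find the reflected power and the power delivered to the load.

|Γ| = |(-166.4 − j611)/(301.6 − j611)| = 0.929
|Γ|² = 0.864
P_refl = |Γ|²·P_inc = 325 mW, P_del = (1 − |Γ|²)·P_inc = 51.2 mW

P_reflected ≈ 325 mW; P_delivered ≈ 51.2 mW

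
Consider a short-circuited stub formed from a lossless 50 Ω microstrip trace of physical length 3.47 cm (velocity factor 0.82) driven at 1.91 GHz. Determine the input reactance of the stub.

X_in ≈ -408 Ω (capacitive)

λ = v/f = 0.82·c / 1.91 GHz = 0.129 m
βl = 2π·l/λ = 2π × 0.269 = 97°
tan(βl) = -8.16
For a short-circuited stub, Z_in = jZ_0·tan(βl)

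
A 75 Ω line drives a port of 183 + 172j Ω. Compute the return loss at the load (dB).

Γ = (108 + j172)/(258 + j172), |Γ| = 0.655
RL = −20·log₁₀|Γ| = −20·log₁₀(0.655)

RL ≈ 3.68 dB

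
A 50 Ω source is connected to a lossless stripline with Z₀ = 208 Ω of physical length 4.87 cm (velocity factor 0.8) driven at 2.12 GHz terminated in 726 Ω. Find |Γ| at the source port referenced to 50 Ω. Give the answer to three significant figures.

λ = v/f = 0.8·c / 2.12 GHz = 0.113 m
βl = 2π·l/λ = 2π × 0.43 = 155°
tan(βl) = -0.469
Z_in = Z_0·(Z_L + jZ_0·tanβl)/(Z_0 + jZ_L·tanβl) = 241 + j296 Ω
Γ_s = (Z_in − Z_s)/(Z_in + Z_s) = (191 + j296)/(291 + j296), |Γ_s| = 0.849

|Γ| ≈ 0.849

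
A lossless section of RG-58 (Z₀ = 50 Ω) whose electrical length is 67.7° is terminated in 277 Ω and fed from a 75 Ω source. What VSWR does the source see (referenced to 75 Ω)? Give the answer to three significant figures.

VSWR ≈ 7.66

tan(βl) = 2.44
Z_in = Z_0·(Z_L + jZ_0·tanβl)/(Z_0 + jZ_L·tanβl) = 10.5 − j19.7 Ω
Γ_s = (Z_in − Z_s)/(Z_in + Z_s) = (-64.5 − j19.7)/(85.5 − j19.7), |Γ_s| = 0.769
VSWR = (1 + |Γ_s|)/(1 − |Γ_s|)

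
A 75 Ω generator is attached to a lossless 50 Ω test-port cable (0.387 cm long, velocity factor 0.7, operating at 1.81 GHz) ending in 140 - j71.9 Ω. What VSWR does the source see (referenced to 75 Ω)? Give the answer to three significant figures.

VSWR ≈ 2.83

λ = v/f = 0.7·c / 1.81 GHz = 0.116 m
βl = 2π·l/λ = 2π × 0.0334 = 12°
tan(βl) = 0.213
Z_in = Z_0·(Z_L + jZ_0·tanβl)/(Z_0 + jZ_L·tanβl) = 71 − j79.3 Ω
Γ_s = (Z_in − Z_s)/(Z_in + Z_s) = (-3.96 − j79.3)/(146 − j79.3), |Γ_s| = 0.478
VSWR = (1 + |Γ_s|)/(1 − |Γ_s|)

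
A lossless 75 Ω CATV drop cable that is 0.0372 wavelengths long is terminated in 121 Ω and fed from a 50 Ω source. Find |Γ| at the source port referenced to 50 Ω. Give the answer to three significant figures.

βl = 2π × 0.0372 = 13.4°
tan(βl) = 0.238
Z_in = Z_0·(Z_L + jZ_0·tanβl)/(Z_0 + jZ_L·tanβl) = 111 − j24.9 Ω
Γ_s = (Z_in − Z_s)/(Z_in + Z_s) = (61.4 − j24.9)/(161 − j24.9), |Γ_s| = 0.406

|Γ| ≈ 0.406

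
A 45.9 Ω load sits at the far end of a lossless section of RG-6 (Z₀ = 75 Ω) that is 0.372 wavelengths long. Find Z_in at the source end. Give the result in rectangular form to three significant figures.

Z_in ≈ 68 − j34.7 Ω

βl = 2π × 0.372 = 134°
tan(βl) = tan(134°) = -1.04
Z_in = Z_0·(Z_L + jZ_0·tanβl)/(Z_0 + jZ_L·tanβl)
     = 75·(45.9 − j77.9)/(75 − j47.7)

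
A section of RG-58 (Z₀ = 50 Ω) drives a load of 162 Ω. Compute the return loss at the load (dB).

RL ≈ 5.54 dB

Γ = (162 − 50)/(162 + 50) = 0.528
RL = −20·log₁₀|Γ| = −20·log₁₀(0.528)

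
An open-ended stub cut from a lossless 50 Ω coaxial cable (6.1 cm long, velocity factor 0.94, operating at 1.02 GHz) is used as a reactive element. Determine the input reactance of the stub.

λ = v/f = 0.94·c / 1.02 GHz = 0.276 m
βl = 2π·l/λ = 2π × 0.221 = 79.4°
tan(βl) = 5.36
For an open-ended stub, Z_in = −jZ_0·cot(βl) = −jZ_0/tan(βl)

X_in ≈ -9.33 Ω (capacitive)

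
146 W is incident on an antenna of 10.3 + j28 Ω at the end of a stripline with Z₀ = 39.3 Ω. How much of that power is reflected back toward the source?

|Γ| = |(-29 + j28)/(49.6 + j28)| = 0.708
|Γ|² = 0.501
P_refl = |Γ|²·P_inc = 73.1 W, P_del = (1 − |Γ|²)·P_inc = 72.9 W

P_reflected ≈ 73.1 W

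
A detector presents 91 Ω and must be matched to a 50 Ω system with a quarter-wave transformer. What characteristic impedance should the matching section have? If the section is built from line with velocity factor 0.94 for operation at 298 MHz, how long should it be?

Z_qwt ≈ 67.5 Ω; length ≈ 23.7 cm

Z_qwt = √(Z_0·R_L) = √(50 × 91) = √4550
λ = 0.94·c/f = 0.946 m, so l = λ/4 = 0.237 m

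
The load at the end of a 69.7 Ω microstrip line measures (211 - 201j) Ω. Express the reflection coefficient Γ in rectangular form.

Γ = (Z_L − Z_0)/(Z_L + Z_0) = (141.3 − j201)/(280.7 − j201)

Γ ≈ 0.672 − j0.235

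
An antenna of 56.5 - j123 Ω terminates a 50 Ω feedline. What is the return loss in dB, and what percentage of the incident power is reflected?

RL ≈ 2.42 dB; 57.3% of incident power reflected

Γ = (6.5 − j123)/(106.5 − j123), |Γ| = 0.757
RL = −20·log₁₀(0.757) = 2.42 dB
P_refl/P_inc = |Γ|² = 0.573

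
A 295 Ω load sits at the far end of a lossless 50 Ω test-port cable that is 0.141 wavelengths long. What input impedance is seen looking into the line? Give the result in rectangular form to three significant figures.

βl = 2π × 0.141 = 50.8°
tan(βl) = tan(50.8°) = 1.22
Z_in = Z_0·(Z_L + jZ_0·tanβl)/(Z_0 + jZ_L·tanβl)
     = 50·(295 + j61.2)/(50 + j361)

Z_in ≈ 13.9 − j38.9 Ω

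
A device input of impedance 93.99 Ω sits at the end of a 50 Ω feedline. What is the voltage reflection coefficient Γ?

Γ = (Z_L − Z_0)/(Z_L + Z_0) = (93.99 − 50)/(93.99 + 50) = 43.99/144

Γ = 0.306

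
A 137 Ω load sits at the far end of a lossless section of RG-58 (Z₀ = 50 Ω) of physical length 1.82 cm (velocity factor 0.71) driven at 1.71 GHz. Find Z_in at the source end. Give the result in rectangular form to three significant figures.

λ = v/f = 0.71·c / 1.71 GHz = 0.125 m
βl = 2π·l/λ = 2π × 0.146 = 52.6°
tan(βl) = tan(52.6°) = 1.31
Z_in = Z_0·(Z_L + jZ_0·tanβl)/(Z_0 + jZ_L·tanβl)
     = 50·(137 + j65.4)/(50 + j179)

Z_in ≈ 26.8 − j30.7 Ω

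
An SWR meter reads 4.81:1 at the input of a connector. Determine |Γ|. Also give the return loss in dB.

|Γ| = (S − 1)/(S + 1) = (4.81 − 1)/(4.81 + 1) = 3.81/5.81
RL = −20·log₁₀|Γ| = −20·log₁₀(0.656)

|Γ| ≈ 0.656; return loss ≈ 3.67 dB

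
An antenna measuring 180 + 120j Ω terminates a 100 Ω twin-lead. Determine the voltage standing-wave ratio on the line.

Γ = (Z_L − Z_0)/(Z_L + Z_0) = (80 + j120)/(280 + j120)
|Γ| = 144/305 = 0.473
VSWR = (1 + |Γ|)/(1 − |Γ|) = 1.47/0.527

VSWR ≈ 2.8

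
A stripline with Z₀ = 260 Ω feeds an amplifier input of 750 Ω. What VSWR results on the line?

VSWR ≈ 2.88

Γ = (750 − 260)/(750 + 260) = 0.485
VSWR = (1 + 0.485)/(1 − 0.485)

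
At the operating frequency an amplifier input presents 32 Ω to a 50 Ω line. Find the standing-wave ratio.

Γ = (32 − 50)/(32 + 50) = -0.22
VSWR = (1 + 0.22)/(1 − 0.22)

VSWR ≈ 1.56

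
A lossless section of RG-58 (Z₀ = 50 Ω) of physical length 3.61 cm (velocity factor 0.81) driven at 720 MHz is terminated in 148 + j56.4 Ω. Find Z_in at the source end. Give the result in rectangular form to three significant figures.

Z_in ≈ 43.5 − j60.9 Ω

λ = v/f = 0.81·c / 720 MHz = 0.338 m
βl = 2π·l/λ = 2π × 0.107 = 38.5°
tan(βl) = tan(38.5°) = 0.796
Z_in = Z_0·(Z_L + jZ_0·tanβl)/(Z_0 + jZ_L·tanβl)
     = 50·(148 + j96.2)/(5.13 + j118)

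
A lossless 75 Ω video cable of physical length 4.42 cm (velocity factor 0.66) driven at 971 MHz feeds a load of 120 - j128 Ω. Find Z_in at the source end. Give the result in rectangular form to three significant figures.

λ = v/f = 0.66·c / 971 MHz = 0.204 m
βl = 2π·l/λ = 2π × 0.217 = 78°
tan(βl) = tan(78°) = 4.72
Z_in = Z_0·(Z_L + jZ_0·tanβl)/(Z_0 + jZ_L·tanβl)
     = 75·(120 + j226)/(679 + j566)

Z_in ≈ 20.1 + j8.2 Ω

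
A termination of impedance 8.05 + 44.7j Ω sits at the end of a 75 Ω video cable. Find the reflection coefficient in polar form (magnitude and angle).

Γ ≈ 0.854 ∠ 118°

Γ = (Z_L − Z_0)/(Z_L + Z_0) = (-66.95 + j44.7)/(83.05 + j44.7)
|Γ| = 80.5/94.3 = 0.854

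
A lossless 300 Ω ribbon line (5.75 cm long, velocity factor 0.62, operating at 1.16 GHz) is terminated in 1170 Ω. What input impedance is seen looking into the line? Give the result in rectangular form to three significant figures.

λ = v/f = 0.62·c / 1.16 GHz = 0.16 m
βl = 2π·l/λ = 2π × 0.359 = 129°
tan(βl) = tan(129°) = -1.23
Z_in = Z_0·(Z_L + jZ_0·tanβl)/(Z_0 + jZ_L·tanβl)
     = 300·(1170 − j369)/(300 − j1440)

Z_in ≈ 122 + j218 Ω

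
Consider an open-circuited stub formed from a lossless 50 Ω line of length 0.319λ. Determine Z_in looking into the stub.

Z_in ≈ +j23.1 Ω

βl = 2π × 0.319 = 115°
tan(βl) = -2.16
For an open-circuited stub, Z_in = −jZ_0·cot(βl) = −jZ_0/tan(βl)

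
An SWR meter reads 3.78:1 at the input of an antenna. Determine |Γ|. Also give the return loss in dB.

|Γ| ≈ 0.582; return loss ≈ 4.71 dB

|Γ| = (S − 1)/(S + 1) = (3.78 − 1)/(3.78 + 1) = 2.78/4.78
RL = −20·log₁₀|Γ| = −20·log₁₀(0.582)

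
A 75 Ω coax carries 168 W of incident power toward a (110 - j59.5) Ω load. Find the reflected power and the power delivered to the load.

|Γ| = |(35 − j59.5)/(185 − j59.5)| = 0.355
|Γ|² = 0.126
P_refl = |Γ|²·P_inc = 21.2 W, P_del = (1 − |Γ|²)·P_inc = 147 W

P_reflected ≈ 21.2 W; P_delivered ≈ 147 W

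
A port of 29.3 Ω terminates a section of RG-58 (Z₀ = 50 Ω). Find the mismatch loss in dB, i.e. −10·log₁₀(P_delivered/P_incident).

Γ = (29.3 − 50)/(29.3 + 50) = -0.261
|Γ|² = 0.0681, so P_del/P_inc = 1 − |Γ|² = 0.932
ML = −10·log₁₀(1 − |Γ|²)

mismatch loss ≈ 0.306 dB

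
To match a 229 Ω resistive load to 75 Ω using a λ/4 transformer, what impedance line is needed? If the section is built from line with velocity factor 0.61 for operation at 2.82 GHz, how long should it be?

Z_qwt ≈ 131 Ω; length ≈ 1.62 cm

Z_qwt = √(Z_0·R_L) = √(75 × 229) = √17180
λ = 0.61·c/f = 0.0649 m, so l = λ/4 = 0.0162 m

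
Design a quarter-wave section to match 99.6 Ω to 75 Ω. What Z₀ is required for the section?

Z_qwt = √(Z_0·R_L) = √(75 × 99.6) = √7470

Z_qwt ≈ 86.4 Ω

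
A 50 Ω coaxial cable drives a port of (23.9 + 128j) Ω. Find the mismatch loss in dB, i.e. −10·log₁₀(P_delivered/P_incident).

Γ = (-26.1 + j128)/(73.9 + j128), |Γ| = 0.884
|Γ|² = 0.781, so P_del/P_inc = 1 − |Γ|² = 0.219
ML = −10·log₁₀(1 − |Γ|²)

mismatch loss ≈ 6.6 dB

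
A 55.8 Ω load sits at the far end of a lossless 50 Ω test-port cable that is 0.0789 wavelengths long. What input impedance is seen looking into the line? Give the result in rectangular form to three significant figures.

βl = 2π × 0.0789 = 28.4°
tan(βl) = tan(28.4°) = 0.541
Z_in = Z_0·(Z_L + jZ_0·tanβl)/(Z_0 + jZ_L·tanβl)
     = 50·(55.8 + j27)/(50 + j30.2)

Z_in ≈ 52.9 − j4.86 Ω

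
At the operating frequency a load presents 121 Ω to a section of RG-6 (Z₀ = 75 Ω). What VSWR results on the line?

VSWR ≈ 1.61

For a purely resistive load, VSWR = R_L/Z_0 or Z_0/R_L (whichever > 1) = 121/75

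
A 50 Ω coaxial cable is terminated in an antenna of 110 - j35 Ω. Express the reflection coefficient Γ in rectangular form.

Γ = (Z_L − Z_0)/(Z_L + Z_0) = (60 − j35)/(160 − j35)

Γ ≈ 0.404 − j0.13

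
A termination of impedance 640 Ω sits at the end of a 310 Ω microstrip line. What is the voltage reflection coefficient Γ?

Γ = (Z_L − Z_0)/(Z_L + Z_0) = (640 − 310)/(640 + 310) = 330/950

Γ = 0.347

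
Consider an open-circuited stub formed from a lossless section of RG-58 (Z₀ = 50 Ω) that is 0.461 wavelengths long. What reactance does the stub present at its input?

βl = 2π × 0.461 = 166°
tan(βl) = -0.25
For an open-circuited stub, Z_in = −jZ_0·cot(βl) = −jZ_0/tan(βl)

X_in ≈ 200 Ω (inductive)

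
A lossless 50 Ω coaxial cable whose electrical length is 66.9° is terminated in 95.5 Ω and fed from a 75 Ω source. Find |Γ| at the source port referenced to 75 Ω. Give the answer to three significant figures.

|Γ| ≈ 0.454

tan(βl) = 2.34
Z_in = Z_0·(Z_L + jZ_0·tanβl)/(Z_0 + jZ_L·tanβl) = 29.5 − j14.7 Ω
Γ_s = (Z_in − Z_s)/(Z_in + Z_s) = (-45.5 − j14.7)/(104 − j14.7), |Γ_s| = 0.454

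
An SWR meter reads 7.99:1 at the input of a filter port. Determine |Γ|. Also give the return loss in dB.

|Γ| = (S − 1)/(S + 1) = (7.99 − 1)/(7.99 + 1) = 6.99/8.99
RL = −20·log₁₀|Γ| = −20·log₁₀(0.778)

|Γ| ≈ 0.778; return loss ≈ 2.19 dB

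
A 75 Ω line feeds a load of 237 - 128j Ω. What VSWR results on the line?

VSWR ≈ 4.16

Γ = (Z_L − Z_0)/(Z_L + Z_0) = (162 − j128)/(312 − j128)
|Γ| = 206/337 = 0.612
VSWR = (1 + |Γ|)/(1 − |Γ|) = 1.61/0.388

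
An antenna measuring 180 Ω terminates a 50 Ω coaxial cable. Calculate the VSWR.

For a purely resistive load, VSWR = R_L/Z_0 or Z_0/R_L (whichever > 1) = 180/50

VSWR ≈ 3.6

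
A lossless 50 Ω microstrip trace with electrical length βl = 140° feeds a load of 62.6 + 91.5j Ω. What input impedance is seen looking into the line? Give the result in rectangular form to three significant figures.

Z_in ≈ 14.2 + j25.4 Ω

tan(βl) = tan(140°) = -0.839
Z_in = Z_0·(Z_L + jZ_0·tanβl)/(Z_0 + jZ_L·tanβl)
     = 50·(62.6 + j49.5)/(127 − j52.5)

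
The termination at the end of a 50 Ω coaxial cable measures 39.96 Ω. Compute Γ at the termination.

Γ = (Z_L − Z_0)/(Z_L + Z_0) = (39.96 − 50)/(39.96 + 50) = -10.04/89.96

Γ = -0.112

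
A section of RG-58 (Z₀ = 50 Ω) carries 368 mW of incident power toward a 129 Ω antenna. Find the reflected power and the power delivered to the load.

Γ = (129 − 50)/(129 + 50) = 0.441
|Γ|² = 0.195
P_refl = |Γ|²·P_inc = 71.7 mW, P_del = (1 − |Γ|²)·P_inc = 296 mW

P_reflected ≈ 71.7 mW; P_delivered ≈ 296 mW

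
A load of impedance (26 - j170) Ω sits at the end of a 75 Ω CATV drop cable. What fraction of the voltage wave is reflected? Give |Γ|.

Γ = (Z_L − Z_0)/(Z_L + Z_0) = (-49 − j170)/(101 − j170)
|Γ| = 177/198

|Γ| ≈ 0.895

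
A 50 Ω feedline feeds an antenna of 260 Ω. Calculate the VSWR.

For a purely resistive load, VSWR = R_L/Z_0 or Z_0/R_L (whichever > 1) = 260/50

VSWR ≈ 5.2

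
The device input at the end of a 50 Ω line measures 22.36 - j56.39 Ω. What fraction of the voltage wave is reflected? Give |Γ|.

Γ = (Z_L − Z_0)/(Z_L + Z_0) = (-27.64 − j56.39)/(72.36 − j56.39)
|Γ| = 62.8/91.7

|Γ| ≈ 0.685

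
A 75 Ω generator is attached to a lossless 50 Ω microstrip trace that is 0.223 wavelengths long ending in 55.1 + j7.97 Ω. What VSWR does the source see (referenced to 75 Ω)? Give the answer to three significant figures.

βl = 2π × 0.223 = 80.3°
tan(βl) = 5.84
Z_in = Z_0·(Z_L + jZ_0·tanβl)/(Z_0 + jZ_L·tanβl) = 46.7 − j8.06 Ω
Γ_s = (Z_in − Z_s)/(Z_in + Z_s) = (-28.3 − j8.06)/(122 − j8.06), |Γ_s| = 0.241
VSWR = (1 + |Γ_s|)/(1 − |Γ_s|)

VSWR ≈ 1.64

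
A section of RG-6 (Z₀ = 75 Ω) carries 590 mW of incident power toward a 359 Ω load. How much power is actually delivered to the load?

Γ = (359 − 75)/(359 + 75) = 0.654
|Γ|² = 0.428
P_refl = |Γ|²·P_inc = 253 mW, P_del = (1 − |Γ|²)·P_inc = 337 mW

P_delivered ≈ 337 mW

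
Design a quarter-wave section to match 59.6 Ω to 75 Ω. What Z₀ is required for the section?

Z_qwt = √(Z_0·R_L) = √(75 × 59.6) = √4470

Z_qwt ≈ 66.9 Ω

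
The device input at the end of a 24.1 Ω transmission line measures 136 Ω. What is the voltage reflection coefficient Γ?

Γ = 0.699

Γ = (Z_L − Z_0)/(Z_L + Z_0) = (136 − 24.1)/(136 + 24.1) = 111.9/160.1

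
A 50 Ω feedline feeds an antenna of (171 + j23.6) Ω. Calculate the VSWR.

VSWR ≈ 3.49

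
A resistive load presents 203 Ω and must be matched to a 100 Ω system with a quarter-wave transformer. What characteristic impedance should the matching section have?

Z_qwt ≈ 142 Ω

Z_qwt = √(Z_0·R_L) = √(100 × 203) = √20300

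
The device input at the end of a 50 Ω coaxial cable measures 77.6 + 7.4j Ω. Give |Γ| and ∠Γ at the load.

Γ ≈ 0.224 ∠ 11.7°

Γ = (Z_L − Z_0)/(Z_L + Z_0) = (27.6 + j7.4)/(127.6 + j7.4)
|Γ| = 28.6/128 = 0.224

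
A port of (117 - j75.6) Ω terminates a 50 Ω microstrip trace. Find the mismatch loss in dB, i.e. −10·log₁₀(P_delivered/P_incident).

mismatch loss ≈ 1.57 dB

Γ = (67 − j75.6)/(167 − j75.6), |Γ| = 0.551
|Γ|² = 0.304, so P_del/P_inc = 1 − |Γ|² = 0.696
ML = −10·log₁₀(1 − |Γ|²)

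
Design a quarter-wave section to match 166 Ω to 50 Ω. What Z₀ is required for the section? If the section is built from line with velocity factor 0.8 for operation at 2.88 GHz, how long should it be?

Z_qwt ≈ 91.1 Ω; length ≈ 2.08 cm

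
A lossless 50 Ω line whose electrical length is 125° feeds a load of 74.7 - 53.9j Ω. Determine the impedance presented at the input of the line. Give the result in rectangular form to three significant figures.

tan(βl) = tan(125°) = -1.43
Z_in = Z_0·(Z_L + jZ_0·tanβl)/(Z_0 + jZ_L·tanβl)
     = 50·(74.7 − j125)/(-27 − j107)

Z_in ≈ 46.9 + j46.9 Ω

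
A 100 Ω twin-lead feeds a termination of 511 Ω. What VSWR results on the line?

For a purely resistive load, VSWR = R_L/Z_0 or Z_0/R_L (whichever > 1) = 511/100

VSWR ≈ 5.11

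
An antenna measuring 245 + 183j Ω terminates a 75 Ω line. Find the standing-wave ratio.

Γ = (Z_L − Z_0)/(Z_L + Z_0) = (170 + j183)/(320 + j183)
|Γ| = 250/369 = 0.678
VSWR = (1 + |Γ|)/(1 − |Γ|) = 1.68/0.322

VSWR ≈ 5.2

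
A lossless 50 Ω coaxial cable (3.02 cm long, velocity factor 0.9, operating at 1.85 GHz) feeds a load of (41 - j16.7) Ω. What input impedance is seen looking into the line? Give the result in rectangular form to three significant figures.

λ = v/f = 0.9·c / 1.85 GHz = 0.146 m
βl = 2π·l/λ = 2π × 0.207 = 74.5°
tan(βl) = tan(74.5°) = 3.6
Z_in = Z_0·(Z_L + jZ_0·tanβl)/(Z_0 + jZ_L·tanβl)
     = 50·(41 + j164)/(110 + j148)

Z_in ≈ 42.2 + j17.6 Ω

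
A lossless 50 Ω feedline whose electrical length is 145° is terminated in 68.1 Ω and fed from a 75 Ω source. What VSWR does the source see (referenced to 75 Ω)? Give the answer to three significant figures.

VSWR ≈ 1.53

tan(βl) = -0.7
Z_in = Z_0·(Z_L + jZ_0·tanβl)/(Z_0 + jZ_L·tanβl) = 53.1 + j15.7 Ω
Γ_s = (Z_in − Z_s)/(Z_in + Z_s) = (-21.9 + j15.7)/(128 + j15.7), |Γ_s| = 0.208
VSWR = (1 + |Γ_s|)/(1 − |Γ_s|)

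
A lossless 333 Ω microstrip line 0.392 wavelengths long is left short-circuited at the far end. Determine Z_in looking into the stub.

Z_in ≈ −j269 Ω

βl = 2π × 0.392 = 141°
tan(βl) = -0.806
For a short-circuited stub, Z_in = jZ_0·tan(βl)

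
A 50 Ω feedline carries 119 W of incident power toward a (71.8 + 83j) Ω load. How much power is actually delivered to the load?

P_delivered ≈ 78.7 W

|Γ| = |(21.8 + j83)/(121.8 + j83)| = 0.582
|Γ|² = 0.339
P_refl = |Γ|²·P_inc = 40.3 W, P_del = (1 − |Γ|²)·P_inc = 78.7 W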